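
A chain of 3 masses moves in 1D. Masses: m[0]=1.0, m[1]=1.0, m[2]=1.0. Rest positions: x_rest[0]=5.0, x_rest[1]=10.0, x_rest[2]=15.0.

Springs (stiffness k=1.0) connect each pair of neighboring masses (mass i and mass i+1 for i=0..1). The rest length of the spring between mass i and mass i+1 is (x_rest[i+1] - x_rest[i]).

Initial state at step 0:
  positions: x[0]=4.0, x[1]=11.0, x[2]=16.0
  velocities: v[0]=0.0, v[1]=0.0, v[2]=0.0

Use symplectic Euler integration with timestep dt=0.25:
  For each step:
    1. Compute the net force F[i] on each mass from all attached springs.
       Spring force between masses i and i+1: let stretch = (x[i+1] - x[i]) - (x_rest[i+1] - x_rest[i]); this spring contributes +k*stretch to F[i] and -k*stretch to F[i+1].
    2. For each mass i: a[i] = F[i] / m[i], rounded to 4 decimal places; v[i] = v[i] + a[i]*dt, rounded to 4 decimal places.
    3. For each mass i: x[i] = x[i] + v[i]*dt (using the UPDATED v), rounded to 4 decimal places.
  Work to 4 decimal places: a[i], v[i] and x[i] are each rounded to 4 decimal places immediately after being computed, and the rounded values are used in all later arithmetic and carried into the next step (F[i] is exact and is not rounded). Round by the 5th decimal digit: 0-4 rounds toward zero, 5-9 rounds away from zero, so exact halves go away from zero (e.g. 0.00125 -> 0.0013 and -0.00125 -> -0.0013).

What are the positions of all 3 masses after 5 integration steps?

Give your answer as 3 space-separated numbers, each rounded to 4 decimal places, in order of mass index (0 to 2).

Step 0: x=[4.0000 11.0000 16.0000] v=[0.0000 0.0000 0.0000]
Step 1: x=[4.1250 10.8750 16.0000] v=[0.5000 -0.5000 0.0000]
Step 2: x=[4.3594 10.6484 15.9922] v=[0.9375 -0.9063 -0.0313]
Step 3: x=[4.6744 10.3628 15.9629] v=[1.2598 -1.1426 -0.1173]
Step 4: x=[5.0324 10.0716 15.8961] v=[1.4319 -1.1647 -0.2673]
Step 5: x=[5.3928 9.8295 15.7778] v=[1.4417 -0.9684 -0.4734]

Answer: 5.3928 9.8295 15.7778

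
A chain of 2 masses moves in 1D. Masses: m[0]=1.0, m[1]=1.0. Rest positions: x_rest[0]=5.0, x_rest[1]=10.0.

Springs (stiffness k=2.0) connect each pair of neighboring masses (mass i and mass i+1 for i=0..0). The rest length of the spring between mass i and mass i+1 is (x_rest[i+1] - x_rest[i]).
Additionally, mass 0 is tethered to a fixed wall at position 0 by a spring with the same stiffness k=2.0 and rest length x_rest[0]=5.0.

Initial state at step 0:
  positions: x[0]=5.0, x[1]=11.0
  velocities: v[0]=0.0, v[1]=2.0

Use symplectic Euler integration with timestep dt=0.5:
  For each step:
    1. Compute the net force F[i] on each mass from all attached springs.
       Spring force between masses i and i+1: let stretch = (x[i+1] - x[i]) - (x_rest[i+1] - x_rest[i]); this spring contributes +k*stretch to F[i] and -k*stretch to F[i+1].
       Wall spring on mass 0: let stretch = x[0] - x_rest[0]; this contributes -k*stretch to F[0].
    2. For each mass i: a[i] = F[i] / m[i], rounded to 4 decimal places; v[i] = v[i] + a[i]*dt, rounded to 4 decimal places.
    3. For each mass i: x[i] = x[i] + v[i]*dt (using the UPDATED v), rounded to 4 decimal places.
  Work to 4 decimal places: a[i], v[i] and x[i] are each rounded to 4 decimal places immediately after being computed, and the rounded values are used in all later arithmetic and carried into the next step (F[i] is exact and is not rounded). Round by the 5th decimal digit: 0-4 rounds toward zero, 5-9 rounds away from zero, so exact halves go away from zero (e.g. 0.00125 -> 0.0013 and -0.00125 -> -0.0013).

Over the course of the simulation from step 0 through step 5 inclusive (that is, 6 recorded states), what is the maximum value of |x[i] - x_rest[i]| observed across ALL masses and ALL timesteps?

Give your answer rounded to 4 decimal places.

Step 0: x=[5.0000 11.0000] v=[0.0000 2.0000]
Step 1: x=[5.5000 11.5000] v=[1.0000 1.0000]
Step 2: x=[6.2500 11.5000] v=[1.5000 0.0000]
Step 3: x=[6.5000 11.3750] v=[0.5000 -0.2500]
Step 4: x=[5.9375 11.3125] v=[-1.1250 -0.1250]
Step 5: x=[5.0938 11.0625] v=[-1.6875 -0.5000]
Max displacement = 1.5000

Answer: 1.5000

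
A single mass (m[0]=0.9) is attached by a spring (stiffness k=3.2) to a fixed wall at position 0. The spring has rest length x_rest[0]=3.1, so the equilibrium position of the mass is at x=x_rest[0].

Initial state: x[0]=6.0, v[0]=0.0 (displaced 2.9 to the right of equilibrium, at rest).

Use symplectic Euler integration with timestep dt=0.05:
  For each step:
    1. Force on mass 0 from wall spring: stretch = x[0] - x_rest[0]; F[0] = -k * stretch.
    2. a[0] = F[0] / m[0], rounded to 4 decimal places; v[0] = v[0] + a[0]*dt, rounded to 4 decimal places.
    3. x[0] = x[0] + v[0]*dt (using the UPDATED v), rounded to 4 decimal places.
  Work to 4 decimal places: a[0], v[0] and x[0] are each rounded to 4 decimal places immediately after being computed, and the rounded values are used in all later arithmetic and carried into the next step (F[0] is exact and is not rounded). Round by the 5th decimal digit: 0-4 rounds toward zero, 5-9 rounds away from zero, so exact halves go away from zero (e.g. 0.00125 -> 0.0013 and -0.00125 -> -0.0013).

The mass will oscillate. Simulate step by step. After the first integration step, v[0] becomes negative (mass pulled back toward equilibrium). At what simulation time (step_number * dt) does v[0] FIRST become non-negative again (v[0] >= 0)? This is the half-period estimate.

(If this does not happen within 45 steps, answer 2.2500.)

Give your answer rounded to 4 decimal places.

Step 0: x=[6.0000] v=[0.0000]
Step 1: x=[5.9742] v=[-0.5156]
Step 2: x=[5.9229] v=[-1.0266]
Step 3: x=[5.8465] v=[-1.5285]
Step 4: x=[5.7457] v=[-2.0168]
Step 5: x=[5.6213] v=[-2.4871]
Step 6: x=[5.4745] v=[-2.9353]
Step 7: x=[5.3066] v=[-3.3574]
Step 8: x=[5.1191] v=[-3.7497]
Step 9: x=[4.9137] v=[-4.1087]
Step 10: x=[4.6921] v=[-4.4311]
Step 11: x=[4.4564] v=[-4.7141]
Step 12: x=[4.2086] v=[-4.9552]
Step 13: x=[3.9510] v=[-5.1523]
Step 14: x=[3.6858] v=[-5.3036]
Step 15: x=[3.4154] v=[-5.4077]
Step 16: x=[3.1422] v=[-5.4638]
Step 17: x=[2.8686] v=[-5.4713]
Step 18: x=[2.5971] v=[-5.4302]
Step 19: x=[2.3301] v=[-5.3408]
Step 20: x=[2.0699] v=[-5.2039]
Step 21: x=[1.8189] v=[-5.0208]
Step 22: x=[1.5792] v=[-4.7931]
Step 23: x=[1.3531] v=[-4.5227]
Step 24: x=[1.1425] v=[-4.2121]
Step 25: x=[0.9493] v=[-3.8641]
Step 26: x=[0.7752] v=[-3.4818]
Step 27: x=[0.6218] v=[-3.0685]
Step 28: x=[0.4904] v=[-2.6279]
Step 29: x=[0.3822] v=[-2.1640]
Step 30: x=[0.2982] v=[-1.6808]
Step 31: x=[0.2391] v=[-1.1827]
Step 32: x=[0.2054] v=[-0.6741]
Step 33: x=[0.1974] v=[-0.1595]
Step 34: x=[0.2152] v=[0.3565]
First v>=0 after going negative at step 34, time=1.7000

Answer: 1.7000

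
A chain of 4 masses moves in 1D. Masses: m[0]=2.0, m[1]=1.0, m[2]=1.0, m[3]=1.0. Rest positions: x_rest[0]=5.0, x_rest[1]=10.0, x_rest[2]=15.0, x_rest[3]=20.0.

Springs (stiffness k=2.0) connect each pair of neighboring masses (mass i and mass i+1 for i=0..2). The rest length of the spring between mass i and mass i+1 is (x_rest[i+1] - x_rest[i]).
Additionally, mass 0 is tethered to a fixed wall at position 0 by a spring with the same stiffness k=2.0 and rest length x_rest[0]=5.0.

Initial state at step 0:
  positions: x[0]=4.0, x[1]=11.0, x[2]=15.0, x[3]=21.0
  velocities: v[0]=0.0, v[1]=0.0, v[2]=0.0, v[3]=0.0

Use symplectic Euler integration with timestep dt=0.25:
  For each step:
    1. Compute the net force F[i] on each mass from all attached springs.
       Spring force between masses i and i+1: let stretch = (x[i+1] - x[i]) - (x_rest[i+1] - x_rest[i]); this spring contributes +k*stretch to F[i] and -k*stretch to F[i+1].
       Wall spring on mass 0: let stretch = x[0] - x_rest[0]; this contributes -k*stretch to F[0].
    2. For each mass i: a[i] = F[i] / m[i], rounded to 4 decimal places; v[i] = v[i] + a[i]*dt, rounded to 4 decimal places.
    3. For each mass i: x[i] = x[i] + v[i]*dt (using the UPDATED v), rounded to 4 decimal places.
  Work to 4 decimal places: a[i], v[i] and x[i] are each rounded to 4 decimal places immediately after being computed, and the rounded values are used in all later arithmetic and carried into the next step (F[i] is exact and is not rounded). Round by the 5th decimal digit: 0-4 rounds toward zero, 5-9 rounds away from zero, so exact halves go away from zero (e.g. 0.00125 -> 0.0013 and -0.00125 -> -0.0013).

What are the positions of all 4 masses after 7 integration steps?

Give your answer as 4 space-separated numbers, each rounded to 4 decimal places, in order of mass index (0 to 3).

Answer: 5.7379 10.1943 14.6064 20.2313

Derivation:
Step 0: x=[4.0000 11.0000 15.0000 21.0000] v=[0.0000 0.0000 0.0000 0.0000]
Step 1: x=[4.1875 10.6250 15.2500 20.8750] v=[0.7500 -1.5000 1.0000 -0.5000]
Step 2: x=[4.5156 10.0234 15.6250 20.6719] v=[1.3125 -2.4063 1.5000 -0.8125]
Step 3: x=[4.9058 9.4336 15.9307 20.4629] v=[1.5606 -2.3594 1.2227 -0.8360]
Step 4: x=[5.2723 9.0899 15.9908 20.3124] v=[1.4661 -1.3748 0.2403 -0.6021]
Step 5: x=[5.5479 9.1316 15.7285 20.2467] v=[1.1024 0.1669 -1.0494 -0.2629]
Step 6: x=[5.7008 9.5500 15.2063 20.2412] v=[0.6114 1.6735 -2.0888 -0.0220]
Step 7: x=[5.7379 10.1943 14.6064 20.2313] v=[0.1485 2.5771 -2.3995 -0.0395]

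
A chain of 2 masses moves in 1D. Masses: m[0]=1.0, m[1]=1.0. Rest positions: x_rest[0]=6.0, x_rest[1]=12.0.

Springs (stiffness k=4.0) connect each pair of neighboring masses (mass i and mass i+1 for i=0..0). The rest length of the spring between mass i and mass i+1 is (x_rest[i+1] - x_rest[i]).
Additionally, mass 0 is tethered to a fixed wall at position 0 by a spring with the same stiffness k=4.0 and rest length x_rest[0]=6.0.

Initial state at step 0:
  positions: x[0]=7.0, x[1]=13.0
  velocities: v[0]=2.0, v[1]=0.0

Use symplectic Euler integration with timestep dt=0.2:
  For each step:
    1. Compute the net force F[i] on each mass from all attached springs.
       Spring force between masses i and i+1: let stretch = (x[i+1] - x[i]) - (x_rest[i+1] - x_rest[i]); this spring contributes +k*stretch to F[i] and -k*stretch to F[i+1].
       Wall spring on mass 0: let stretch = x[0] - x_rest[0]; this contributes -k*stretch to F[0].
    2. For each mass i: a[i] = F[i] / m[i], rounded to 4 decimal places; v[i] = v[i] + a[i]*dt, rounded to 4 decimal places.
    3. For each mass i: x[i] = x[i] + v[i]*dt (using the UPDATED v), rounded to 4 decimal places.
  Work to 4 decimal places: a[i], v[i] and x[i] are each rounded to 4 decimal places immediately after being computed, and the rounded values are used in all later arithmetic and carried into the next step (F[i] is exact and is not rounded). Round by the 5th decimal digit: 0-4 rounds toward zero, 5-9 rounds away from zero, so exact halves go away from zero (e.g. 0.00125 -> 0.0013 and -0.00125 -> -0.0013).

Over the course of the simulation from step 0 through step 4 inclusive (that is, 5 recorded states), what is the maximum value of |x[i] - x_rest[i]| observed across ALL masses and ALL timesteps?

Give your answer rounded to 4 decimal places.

Step 0: x=[7.0000 13.0000] v=[2.0000 0.0000]
Step 1: x=[7.2400 13.0000] v=[1.2000 0.0000]
Step 2: x=[7.2432 13.0384] v=[0.0160 0.1920]
Step 3: x=[7.0147 13.1096] v=[-1.1424 0.3558]
Step 4: x=[6.6391 13.1656] v=[-1.8782 0.2799]
Max displacement = 1.2432

Answer: 1.2432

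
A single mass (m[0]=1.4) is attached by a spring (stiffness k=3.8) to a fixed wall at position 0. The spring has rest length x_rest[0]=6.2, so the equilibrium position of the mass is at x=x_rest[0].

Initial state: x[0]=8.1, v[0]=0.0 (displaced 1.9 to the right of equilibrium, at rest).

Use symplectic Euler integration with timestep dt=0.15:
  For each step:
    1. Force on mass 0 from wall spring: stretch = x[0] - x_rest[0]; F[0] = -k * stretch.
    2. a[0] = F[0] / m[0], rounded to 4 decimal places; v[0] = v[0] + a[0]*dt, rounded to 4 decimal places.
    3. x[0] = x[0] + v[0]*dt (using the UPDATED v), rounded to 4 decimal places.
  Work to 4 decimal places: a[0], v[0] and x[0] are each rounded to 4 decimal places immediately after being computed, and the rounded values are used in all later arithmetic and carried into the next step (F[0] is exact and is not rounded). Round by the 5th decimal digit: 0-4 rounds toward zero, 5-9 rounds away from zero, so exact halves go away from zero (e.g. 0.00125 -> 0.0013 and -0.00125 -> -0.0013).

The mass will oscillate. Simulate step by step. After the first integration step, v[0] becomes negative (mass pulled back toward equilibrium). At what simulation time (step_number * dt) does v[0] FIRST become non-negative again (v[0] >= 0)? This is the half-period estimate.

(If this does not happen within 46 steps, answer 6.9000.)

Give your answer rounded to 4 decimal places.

Answer: 1.9500

Derivation:
Step 0: x=[8.1000] v=[0.0000]
Step 1: x=[7.9840] v=[-0.7736]
Step 2: x=[7.7590] v=[-1.4999]
Step 3: x=[7.4388] v=[-2.1346]
Step 4: x=[7.0430] v=[-2.6390]
Step 5: x=[6.5957] v=[-2.9822]
Step 6: x=[6.1242] v=[-3.1433]
Step 7: x=[5.6573] v=[-3.1124]
Step 8: x=[5.2236] v=[-2.8915]
Step 9: x=[4.8495] v=[-2.4940]
Step 10: x=[4.5579] v=[-1.9442]
Step 11: x=[4.3666] v=[-1.2756]
Step 12: x=[4.2872] v=[-0.5291]
Step 13: x=[4.3247] v=[0.2497]
First v>=0 after going negative at step 13, time=1.9500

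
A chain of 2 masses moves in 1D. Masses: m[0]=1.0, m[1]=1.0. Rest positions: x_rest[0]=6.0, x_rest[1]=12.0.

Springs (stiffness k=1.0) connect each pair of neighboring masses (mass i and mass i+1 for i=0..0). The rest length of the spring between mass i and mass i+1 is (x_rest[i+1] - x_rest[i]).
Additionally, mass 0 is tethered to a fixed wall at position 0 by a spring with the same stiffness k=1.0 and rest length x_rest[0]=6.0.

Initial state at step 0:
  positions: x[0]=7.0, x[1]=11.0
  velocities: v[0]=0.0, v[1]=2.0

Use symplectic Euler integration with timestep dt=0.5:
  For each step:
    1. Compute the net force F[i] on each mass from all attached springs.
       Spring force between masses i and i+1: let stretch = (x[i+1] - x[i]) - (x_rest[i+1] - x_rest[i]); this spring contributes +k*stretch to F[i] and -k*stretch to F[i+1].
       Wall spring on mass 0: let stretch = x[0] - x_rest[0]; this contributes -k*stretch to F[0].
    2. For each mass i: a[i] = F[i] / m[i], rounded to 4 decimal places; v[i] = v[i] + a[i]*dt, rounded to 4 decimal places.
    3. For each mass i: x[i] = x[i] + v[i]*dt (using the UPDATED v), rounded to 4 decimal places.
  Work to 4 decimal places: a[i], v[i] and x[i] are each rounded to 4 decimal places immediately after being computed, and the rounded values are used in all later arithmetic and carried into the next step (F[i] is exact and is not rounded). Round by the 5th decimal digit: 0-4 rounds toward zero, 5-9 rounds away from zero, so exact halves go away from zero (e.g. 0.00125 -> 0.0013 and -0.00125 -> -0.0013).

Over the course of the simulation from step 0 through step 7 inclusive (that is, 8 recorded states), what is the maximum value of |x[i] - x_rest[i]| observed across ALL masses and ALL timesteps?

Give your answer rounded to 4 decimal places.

Step 0: x=[7.0000 11.0000] v=[0.0000 2.0000]
Step 1: x=[6.2500 12.5000] v=[-1.5000 3.0000]
Step 2: x=[5.5000 13.9375] v=[-1.5000 2.8750]
Step 3: x=[5.4844 14.7657] v=[-0.0313 1.6563]
Step 4: x=[6.4180 14.7736] v=[1.8672 0.0157]
Step 5: x=[7.8360 14.1926] v=[2.8360 -1.1621]
Step 6: x=[8.8842 13.5224] v=[2.0963 -1.3404]
Step 7: x=[8.8709 13.1927] v=[-0.0267 -0.6595]
Max displacement = 2.8842

Answer: 2.8842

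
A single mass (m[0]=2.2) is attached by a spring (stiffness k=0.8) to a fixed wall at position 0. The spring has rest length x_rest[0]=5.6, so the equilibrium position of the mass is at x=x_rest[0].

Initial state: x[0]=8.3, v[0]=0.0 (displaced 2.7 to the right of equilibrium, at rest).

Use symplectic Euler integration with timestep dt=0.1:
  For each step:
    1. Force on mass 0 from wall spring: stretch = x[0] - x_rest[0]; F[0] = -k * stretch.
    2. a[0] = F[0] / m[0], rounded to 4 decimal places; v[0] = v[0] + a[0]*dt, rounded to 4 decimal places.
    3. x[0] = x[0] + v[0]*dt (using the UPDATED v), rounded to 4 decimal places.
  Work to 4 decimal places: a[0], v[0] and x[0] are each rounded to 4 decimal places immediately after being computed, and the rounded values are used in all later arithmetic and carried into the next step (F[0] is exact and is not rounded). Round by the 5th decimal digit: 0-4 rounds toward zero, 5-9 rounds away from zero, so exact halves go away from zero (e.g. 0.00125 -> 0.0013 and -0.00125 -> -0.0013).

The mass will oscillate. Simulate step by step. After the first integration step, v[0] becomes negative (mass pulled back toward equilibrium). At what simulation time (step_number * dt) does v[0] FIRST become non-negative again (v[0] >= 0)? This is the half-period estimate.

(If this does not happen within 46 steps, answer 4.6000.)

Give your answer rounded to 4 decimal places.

Step 0: x=[8.3000] v=[0.0000]
Step 1: x=[8.2902] v=[-0.0982]
Step 2: x=[8.2706] v=[-0.1960]
Step 3: x=[8.2413] v=[-0.2931]
Step 4: x=[8.2024] v=[-0.3892]
Step 5: x=[8.1540] v=[-0.4838]
Step 6: x=[8.0963] v=[-0.5767]
Step 7: x=[8.0296] v=[-0.6675]
Step 8: x=[7.9540] v=[-0.7559]
Step 9: x=[7.8699] v=[-0.8415]
Step 10: x=[7.7775] v=[-0.9240]
Step 11: x=[7.6772] v=[-1.0032]
Step 12: x=[7.5693] v=[-1.0787]
Step 13: x=[7.4543] v=[-1.1503]
Step 14: x=[7.3325] v=[-1.2177]
Step 15: x=[7.2044] v=[-1.2807]
Step 16: x=[7.0705] v=[-1.3390]
Step 17: x=[6.9313] v=[-1.3925]
Step 18: x=[6.7872] v=[-1.4409]
Step 19: x=[6.6388] v=[-1.4841]
Step 20: x=[6.4866] v=[-1.5219]
Step 21: x=[6.3312] v=[-1.5541]
Step 22: x=[6.1731] v=[-1.5807]
Step 23: x=[6.0130] v=[-1.6015]
Step 24: x=[5.8514] v=[-1.6165]
Step 25: x=[5.6888] v=[-1.6256]
Step 26: x=[5.5259] v=[-1.6288]
Step 27: x=[5.3633] v=[-1.6261]
Step 28: x=[5.2016] v=[-1.6175]
Step 29: x=[5.0413] v=[-1.6030]
Step 30: x=[4.8830] v=[-1.5827]
Step 31: x=[4.7273] v=[-1.5566]
Step 32: x=[4.5748] v=[-1.5249]
Step 33: x=[4.4260] v=[-1.4876]
Step 34: x=[4.2815] v=[-1.4449]
Step 35: x=[4.1418] v=[-1.3970]
Step 36: x=[4.0074] v=[-1.3440]
Step 37: x=[3.8788] v=[-1.2861]
Step 38: x=[3.7565] v=[-1.2235]
Step 39: x=[3.6409] v=[-1.1565]
Step 40: x=[3.5324] v=[-1.0853]
Step 41: x=[3.4314] v=[-1.0101]
Step 42: x=[3.3383] v=[-0.9312]
Step 43: x=[3.2534] v=[-0.8490]
Step 44: x=[3.1770] v=[-0.7637]
Step 45: x=[3.1094] v=[-0.6756]
Step 46: x=[3.0509] v=[-0.5850]
v[0] did not become non-negative within 46 steps; using fallback time=4.6000

Answer: 4.6000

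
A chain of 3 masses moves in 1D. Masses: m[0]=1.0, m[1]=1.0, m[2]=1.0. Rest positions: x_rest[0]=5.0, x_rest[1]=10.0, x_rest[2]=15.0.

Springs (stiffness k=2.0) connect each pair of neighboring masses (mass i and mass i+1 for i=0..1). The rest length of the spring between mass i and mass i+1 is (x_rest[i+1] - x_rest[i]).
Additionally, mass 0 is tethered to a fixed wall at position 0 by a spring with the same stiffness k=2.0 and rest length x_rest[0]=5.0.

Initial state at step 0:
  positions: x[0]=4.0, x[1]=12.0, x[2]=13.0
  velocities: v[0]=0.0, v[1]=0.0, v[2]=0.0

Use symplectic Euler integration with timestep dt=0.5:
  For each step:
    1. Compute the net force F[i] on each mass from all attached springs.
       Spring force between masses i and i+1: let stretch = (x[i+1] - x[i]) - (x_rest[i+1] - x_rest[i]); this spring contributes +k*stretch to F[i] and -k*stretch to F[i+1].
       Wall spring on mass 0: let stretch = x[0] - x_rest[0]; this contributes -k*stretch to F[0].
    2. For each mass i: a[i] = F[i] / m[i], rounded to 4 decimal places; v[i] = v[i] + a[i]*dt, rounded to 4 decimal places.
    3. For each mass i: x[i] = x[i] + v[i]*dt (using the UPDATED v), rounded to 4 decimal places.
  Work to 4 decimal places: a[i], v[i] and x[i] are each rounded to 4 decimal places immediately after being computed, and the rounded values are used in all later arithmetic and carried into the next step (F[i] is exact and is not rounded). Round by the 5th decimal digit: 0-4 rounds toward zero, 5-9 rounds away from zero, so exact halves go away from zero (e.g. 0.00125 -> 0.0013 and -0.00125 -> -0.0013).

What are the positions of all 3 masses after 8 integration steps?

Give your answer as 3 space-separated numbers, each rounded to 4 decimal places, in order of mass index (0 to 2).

Step 0: x=[4.0000 12.0000 13.0000] v=[0.0000 0.0000 0.0000]
Step 1: x=[6.0000 8.5000 15.0000] v=[4.0000 -7.0000 4.0000]
Step 2: x=[6.2500 7.0000 16.2500] v=[0.5000 -3.0000 2.5000]
Step 3: x=[3.7500 9.7500 15.3750] v=[-5.0000 5.5000 -1.7500]
Step 4: x=[2.3750 12.3125 14.1875] v=[-2.7500 5.1250 -2.3750]
Step 5: x=[4.7813 10.8438 14.5625] v=[4.8125 -2.9375 0.7500]
Step 6: x=[7.8282 8.2032 15.5782] v=[6.0937 -5.2813 2.0313]
Step 7: x=[7.1485 9.0626 15.4064] v=[-1.3595 1.7187 -0.3437]
Step 8: x=[3.8516 12.1368 14.5627] v=[-6.5939 6.1484 -1.6875]

Answer: 3.8516 12.1368 14.5627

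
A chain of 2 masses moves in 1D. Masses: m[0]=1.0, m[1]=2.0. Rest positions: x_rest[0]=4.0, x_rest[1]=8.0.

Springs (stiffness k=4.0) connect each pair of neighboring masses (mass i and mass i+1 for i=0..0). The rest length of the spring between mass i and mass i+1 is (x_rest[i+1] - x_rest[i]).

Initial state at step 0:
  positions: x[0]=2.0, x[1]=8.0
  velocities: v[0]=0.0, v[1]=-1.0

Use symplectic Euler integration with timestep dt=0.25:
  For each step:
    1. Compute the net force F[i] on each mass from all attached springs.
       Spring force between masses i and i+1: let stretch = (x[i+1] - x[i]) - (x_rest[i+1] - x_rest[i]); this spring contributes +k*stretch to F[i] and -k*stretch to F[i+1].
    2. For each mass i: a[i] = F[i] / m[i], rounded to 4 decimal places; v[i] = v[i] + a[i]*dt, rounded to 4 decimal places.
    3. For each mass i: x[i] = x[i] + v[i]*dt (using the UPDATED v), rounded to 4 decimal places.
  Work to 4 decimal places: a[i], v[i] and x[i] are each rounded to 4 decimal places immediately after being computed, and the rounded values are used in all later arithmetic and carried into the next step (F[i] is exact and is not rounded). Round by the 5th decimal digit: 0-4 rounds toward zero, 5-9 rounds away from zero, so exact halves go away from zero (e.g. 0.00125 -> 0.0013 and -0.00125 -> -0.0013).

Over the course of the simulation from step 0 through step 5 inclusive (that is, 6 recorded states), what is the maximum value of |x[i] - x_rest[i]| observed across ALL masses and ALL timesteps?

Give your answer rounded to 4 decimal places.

Step 0: x=[2.0000 8.0000] v=[0.0000 -1.0000]
Step 1: x=[2.5000 7.5000] v=[2.0000 -2.0000]
Step 2: x=[3.2500 6.8750] v=[3.0000 -2.5000]
Step 3: x=[3.9063 6.2969] v=[2.6250 -2.3125]
Step 4: x=[4.1602 5.9200] v=[1.0156 -1.5078]
Step 5: x=[3.8541 5.8231] v=[-1.2246 -0.3877]
Max displacement = 2.1769

Answer: 2.1769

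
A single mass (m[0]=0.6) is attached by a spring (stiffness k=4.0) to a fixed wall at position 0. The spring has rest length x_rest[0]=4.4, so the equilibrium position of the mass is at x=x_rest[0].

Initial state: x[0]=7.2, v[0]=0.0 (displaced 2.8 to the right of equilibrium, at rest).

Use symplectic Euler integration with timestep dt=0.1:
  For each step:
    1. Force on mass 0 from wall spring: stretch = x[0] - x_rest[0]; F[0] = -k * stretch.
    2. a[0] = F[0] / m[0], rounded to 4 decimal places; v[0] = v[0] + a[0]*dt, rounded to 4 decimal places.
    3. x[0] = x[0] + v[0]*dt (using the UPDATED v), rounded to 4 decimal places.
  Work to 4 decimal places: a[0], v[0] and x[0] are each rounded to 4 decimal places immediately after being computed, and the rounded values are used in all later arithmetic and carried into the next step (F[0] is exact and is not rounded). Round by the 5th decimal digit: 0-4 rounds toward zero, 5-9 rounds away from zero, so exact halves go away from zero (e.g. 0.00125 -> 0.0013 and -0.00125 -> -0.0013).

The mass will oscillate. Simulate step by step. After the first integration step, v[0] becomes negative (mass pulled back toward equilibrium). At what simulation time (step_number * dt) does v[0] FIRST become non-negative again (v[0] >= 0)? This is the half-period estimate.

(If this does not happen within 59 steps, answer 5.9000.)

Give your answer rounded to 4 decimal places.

Answer: 1.3000

Derivation:
Step 0: x=[7.2000] v=[0.0000]
Step 1: x=[7.0133] v=[-1.8667]
Step 2: x=[6.6524] v=[-3.6089]
Step 3: x=[6.1414] v=[-5.1105]
Step 4: x=[5.5143] v=[-6.2714]
Step 5: x=[4.8129] v=[-7.0143]
Step 6: x=[4.0839] v=[-7.2896]
Step 7: x=[3.3760] v=[-7.0789]
Step 8: x=[2.7364] v=[-6.3962]
Step 9: x=[2.2077] v=[-5.2871]
Step 10: x=[1.8251] v=[-3.8256]
Step 11: x=[1.6142] v=[-2.1090]
Step 12: x=[1.5890] v=[-0.2518]
Step 13: x=[1.7512] v=[1.6222]
First v>=0 after going negative at step 13, time=1.3000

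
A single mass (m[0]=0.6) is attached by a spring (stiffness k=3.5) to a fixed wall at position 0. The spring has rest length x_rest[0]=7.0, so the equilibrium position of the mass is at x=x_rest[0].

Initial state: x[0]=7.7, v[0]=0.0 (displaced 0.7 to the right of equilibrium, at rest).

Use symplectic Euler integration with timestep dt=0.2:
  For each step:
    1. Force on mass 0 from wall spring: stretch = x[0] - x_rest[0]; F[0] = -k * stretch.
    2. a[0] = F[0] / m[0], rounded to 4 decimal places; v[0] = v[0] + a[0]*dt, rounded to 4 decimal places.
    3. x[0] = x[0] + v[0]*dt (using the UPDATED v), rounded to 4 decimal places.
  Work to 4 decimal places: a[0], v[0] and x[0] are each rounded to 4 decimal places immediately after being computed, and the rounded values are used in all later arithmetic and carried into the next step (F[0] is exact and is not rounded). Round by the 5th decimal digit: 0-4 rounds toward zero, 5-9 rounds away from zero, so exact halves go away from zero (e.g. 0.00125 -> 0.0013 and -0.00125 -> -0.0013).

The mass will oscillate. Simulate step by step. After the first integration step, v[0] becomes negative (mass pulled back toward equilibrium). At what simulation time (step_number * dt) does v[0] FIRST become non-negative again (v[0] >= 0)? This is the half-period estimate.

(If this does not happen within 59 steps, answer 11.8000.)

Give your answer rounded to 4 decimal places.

Answer: 1.4000

Derivation:
Step 0: x=[7.7000] v=[0.0000]
Step 1: x=[7.5367] v=[-0.8167]
Step 2: x=[7.2481] v=[-1.4429]
Step 3: x=[6.9016] v=[-1.7324]
Step 4: x=[6.5781] v=[-1.6176]
Step 5: x=[6.3530] v=[-1.1254]
Step 6: x=[6.2789] v=[-0.3706]
Step 7: x=[6.3730] v=[0.4707]
First v>=0 after going negative at step 7, time=1.4000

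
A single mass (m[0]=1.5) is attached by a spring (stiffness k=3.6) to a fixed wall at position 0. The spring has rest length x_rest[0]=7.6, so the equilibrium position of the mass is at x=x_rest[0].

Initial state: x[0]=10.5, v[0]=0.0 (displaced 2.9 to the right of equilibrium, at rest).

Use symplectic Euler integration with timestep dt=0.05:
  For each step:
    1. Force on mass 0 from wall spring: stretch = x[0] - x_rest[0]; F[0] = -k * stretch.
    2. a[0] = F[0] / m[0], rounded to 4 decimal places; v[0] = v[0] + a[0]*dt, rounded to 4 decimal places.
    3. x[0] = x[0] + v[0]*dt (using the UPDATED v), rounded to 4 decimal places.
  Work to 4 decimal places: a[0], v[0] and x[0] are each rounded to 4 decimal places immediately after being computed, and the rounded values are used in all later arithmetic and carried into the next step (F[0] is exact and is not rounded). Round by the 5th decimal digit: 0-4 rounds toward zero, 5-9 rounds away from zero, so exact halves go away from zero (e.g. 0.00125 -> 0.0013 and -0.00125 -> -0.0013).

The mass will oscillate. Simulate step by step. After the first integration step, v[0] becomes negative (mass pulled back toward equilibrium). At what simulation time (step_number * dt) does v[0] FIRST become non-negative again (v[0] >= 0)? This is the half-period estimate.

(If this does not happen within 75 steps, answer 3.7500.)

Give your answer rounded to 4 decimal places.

Answer: 2.0500

Derivation:
Step 0: x=[10.5000] v=[0.0000]
Step 1: x=[10.4826] v=[-0.3480]
Step 2: x=[10.4479] v=[-0.6939]
Step 3: x=[10.3961] v=[-1.0357]
Step 4: x=[10.3275] v=[-1.3712]
Step 5: x=[10.2426] v=[-1.6985]
Step 6: x=[10.1418] v=[-2.0156]
Step 7: x=[10.0258] v=[-2.3206]
Step 8: x=[9.8952] v=[-2.6117]
Step 9: x=[9.7508] v=[-2.8871]
Step 10: x=[9.5935] v=[-3.1452]
Step 11: x=[9.4243] v=[-3.3844]
Step 12: x=[9.2441] v=[-3.6033]
Step 13: x=[9.0541] v=[-3.8006]
Step 14: x=[8.8553] v=[-3.9751]
Step 15: x=[8.6490] v=[-4.1257]
Step 16: x=[8.4364] v=[-4.2516]
Step 17: x=[8.2188] v=[-4.3520]
Step 18: x=[7.9975] v=[-4.4263]
Step 19: x=[7.7738] v=[-4.4740]
Step 20: x=[7.5491] v=[-4.4949]
Step 21: x=[7.3247] v=[-4.4888]
Step 22: x=[7.1019] v=[-4.4558]
Step 23: x=[6.8821] v=[-4.3960]
Step 24: x=[6.6666] v=[-4.3099]
Step 25: x=[6.4567] v=[-4.1979]
Step 26: x=[6.2537] v=[-4.0607]
Step 27: x=[6.0587] v=[-3.8991]
Step 28: x=[5.8730] v=[-3.7141]
Step 29: x=[5.6977] v=[-3.5069]
Step 30: x=[5.5338] v=[-3.2786]
Step 31: x=[5.3823] v=[-3.0307]
Step 32: x=[5.2441] v=[-2.7646]
Step 33: x=[5.1200] v=[-2.4819]
Step 34: x=[5.0108] v=[-2.1843]
Step 35: x=[4.9171] v=[-1.8736]
Step 36: x=[4.8395] v=[-1.5517]
Step 37: x=[4.7785] v=[-1.2204]
Step 38: x=[4.7344] v=[-0.8818]
Step 39: x=[4.7075] v=[-0.5379]
Step 40: x=[4.6980] v=[-0.1908]
Step 41: x=[4.7059] v=[0.1574]
First v>=0 after going negative at step 41, time=2.0500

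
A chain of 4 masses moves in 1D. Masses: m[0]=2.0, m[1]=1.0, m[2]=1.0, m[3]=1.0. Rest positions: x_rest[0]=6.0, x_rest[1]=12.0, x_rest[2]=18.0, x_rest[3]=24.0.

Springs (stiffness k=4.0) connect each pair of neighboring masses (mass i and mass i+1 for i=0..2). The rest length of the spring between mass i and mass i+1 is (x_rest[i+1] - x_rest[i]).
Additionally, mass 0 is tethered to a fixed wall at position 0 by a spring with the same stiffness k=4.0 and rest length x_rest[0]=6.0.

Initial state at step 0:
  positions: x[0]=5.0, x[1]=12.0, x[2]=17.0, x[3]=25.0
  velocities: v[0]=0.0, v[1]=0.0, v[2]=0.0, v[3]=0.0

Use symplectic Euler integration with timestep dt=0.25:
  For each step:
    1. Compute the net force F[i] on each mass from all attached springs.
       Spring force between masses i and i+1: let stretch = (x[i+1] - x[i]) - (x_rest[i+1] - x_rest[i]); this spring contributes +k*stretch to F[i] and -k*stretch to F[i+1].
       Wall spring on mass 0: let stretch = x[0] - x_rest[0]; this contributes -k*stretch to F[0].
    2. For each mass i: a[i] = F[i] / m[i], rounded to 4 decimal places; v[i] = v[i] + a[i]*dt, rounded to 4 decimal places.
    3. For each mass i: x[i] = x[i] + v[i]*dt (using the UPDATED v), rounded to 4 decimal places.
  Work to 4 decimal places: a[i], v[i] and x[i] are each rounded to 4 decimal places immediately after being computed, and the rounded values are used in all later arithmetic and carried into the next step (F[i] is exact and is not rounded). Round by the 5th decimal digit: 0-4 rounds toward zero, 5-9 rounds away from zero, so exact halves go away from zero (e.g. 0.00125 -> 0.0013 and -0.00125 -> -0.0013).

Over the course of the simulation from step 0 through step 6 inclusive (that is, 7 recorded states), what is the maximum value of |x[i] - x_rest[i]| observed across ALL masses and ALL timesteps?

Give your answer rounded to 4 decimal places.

Step 0: x=[5.0000 12.0000 17.0000 25.0000] v=[0.0000 0.0000 0.0000 0.0000]
Step 1: x=[5.2500 11.5000 17.7500 24.5000] v=[1.0000 -2.0000 3.0000 -2.0000]
Step 2: x=[5.6250 11.0000 18.6250 23.8125] v=[1.5000 -2.0000 3.5000 -2.7500]
Step 3: x=[5.9688 11.0625 18.8906 23.3281] v=[1.3750 0.2500 1.0625 -1.9375]
Step 4: x=[6.2032 11.8086 18.3086 23.2344] v=[0.9375 2.9844 -2.3281 -0.3750]
Step 5: x=[6.3629 12.7784 17.3330 23.4092] v=[0.6386 3.8790 -3.9023 0.6992]
Step 6: x=[6.5291 13.2829 16.7378 23.5650] v=[0.6649 2.0181 -2.3807 0.6230]
Max displacement = 1.2829

Answer: 1.2829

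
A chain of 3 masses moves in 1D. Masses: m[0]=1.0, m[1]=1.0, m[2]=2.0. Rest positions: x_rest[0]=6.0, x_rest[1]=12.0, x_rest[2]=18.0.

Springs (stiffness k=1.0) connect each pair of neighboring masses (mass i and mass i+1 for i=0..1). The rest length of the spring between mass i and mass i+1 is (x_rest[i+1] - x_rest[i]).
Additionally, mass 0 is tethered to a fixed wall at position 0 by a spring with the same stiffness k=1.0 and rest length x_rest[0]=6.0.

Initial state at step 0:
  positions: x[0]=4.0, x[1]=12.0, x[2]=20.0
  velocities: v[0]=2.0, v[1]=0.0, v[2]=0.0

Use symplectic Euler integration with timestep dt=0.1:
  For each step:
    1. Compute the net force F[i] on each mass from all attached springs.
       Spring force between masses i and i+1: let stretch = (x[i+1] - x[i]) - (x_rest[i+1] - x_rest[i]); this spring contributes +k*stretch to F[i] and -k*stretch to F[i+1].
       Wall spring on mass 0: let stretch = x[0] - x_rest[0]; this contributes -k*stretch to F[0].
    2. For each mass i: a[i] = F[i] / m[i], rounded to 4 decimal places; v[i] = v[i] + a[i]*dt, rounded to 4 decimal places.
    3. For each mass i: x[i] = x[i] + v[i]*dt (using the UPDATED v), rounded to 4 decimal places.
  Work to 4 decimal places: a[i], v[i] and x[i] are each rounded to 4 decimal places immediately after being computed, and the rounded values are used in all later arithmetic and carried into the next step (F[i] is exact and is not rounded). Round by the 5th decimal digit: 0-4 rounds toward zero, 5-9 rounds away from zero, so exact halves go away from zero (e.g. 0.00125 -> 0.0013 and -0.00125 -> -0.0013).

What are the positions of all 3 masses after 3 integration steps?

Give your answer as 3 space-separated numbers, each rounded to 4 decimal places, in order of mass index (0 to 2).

Step 0: x=[4.0000 12.0000 20.0000] v=[2.0000 0.0000 0.0000]
Step 1: x=[4.2400 12.0000 19.9900] v=[2.4000 0.0000 -0.1000]
Step 2: x=[4.5152 12.0023 19.9701] v=[2.7520 0.0230 -0.1995]
Step 3: x=[4.8201 12.0094 19.9403] v=[3.0492 0.0711 -0.2979]

Answer: 4.8201 12.0094 19.9403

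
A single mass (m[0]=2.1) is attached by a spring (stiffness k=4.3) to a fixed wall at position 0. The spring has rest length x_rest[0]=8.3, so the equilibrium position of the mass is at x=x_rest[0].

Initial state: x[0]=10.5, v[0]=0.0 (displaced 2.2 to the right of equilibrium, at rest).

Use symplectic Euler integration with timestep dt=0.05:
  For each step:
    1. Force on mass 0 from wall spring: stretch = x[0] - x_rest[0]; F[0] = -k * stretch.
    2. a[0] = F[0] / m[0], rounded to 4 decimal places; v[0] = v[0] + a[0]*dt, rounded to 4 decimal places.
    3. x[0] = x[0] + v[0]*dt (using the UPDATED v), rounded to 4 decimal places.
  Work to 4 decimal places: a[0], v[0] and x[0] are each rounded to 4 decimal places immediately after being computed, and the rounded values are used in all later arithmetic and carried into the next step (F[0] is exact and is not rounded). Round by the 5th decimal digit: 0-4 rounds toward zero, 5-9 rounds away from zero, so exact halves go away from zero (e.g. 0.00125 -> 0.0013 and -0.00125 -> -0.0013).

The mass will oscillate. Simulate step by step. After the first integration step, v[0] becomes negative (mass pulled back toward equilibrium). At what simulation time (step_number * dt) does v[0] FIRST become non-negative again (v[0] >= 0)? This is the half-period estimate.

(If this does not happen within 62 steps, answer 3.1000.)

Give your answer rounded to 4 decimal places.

Answer: 2.2000

Derivation:
Step 0: x=[10.5000] v=[0.0000]
Step 1: x=[10.4887] v=[-0.2252]
Step 2: x=[10.4662] v=[-0.4493]
Step 3: x=[10.4326] v=[-0.6711]
Step 4: x=[10.3881] v=[-0.8894]
Step 5: x=[10.3329] v=[-1.1032]
Step 6: x=[10.2673] v=[-1.3113]
Step 7: x=[10.1917] v=[-1.5127]
Step 8: x=[10.1064] v=[-1.7064]
Step 9: x=[10.0118] v=[-1.8913]
Step 10: x=[9.9085] v=[-2.0666]
Step 11: x=[9.7969] v=[-2.2313]
Step 12: x=[9.6777] v=[-2.3846]
Step 13: x=[9.5514] v=[-2.5257]
Step 14: x=[9.4187] v=[-2.6538]
Step 15: x=[9.2803] v=[-2.7683]
Step 16: x=[9.1369] v=[-2.8687]
Step 17: x=[8.9892] v=[-2.9544]
Step 18: x=[8.8380] v=[-3.0250]
Step 19: x=[8.6840] v=[-3.0801]
Step 20: x=[8.5280] v=[-3.1194]
Step 21: x=[8.3709] v=[-3.1427]
Step 22: x=[8.2134] v=[-3.1500]
Step 23: x=[8.0563] v=[-3.1411]
Step 24: x=[7.9005] v=[-3.1162]
Step 25: x=[7.7467] v=[-3.0753]
Step 26: x=[7.5958] v=[-3.0187]
Step 27: x=[7.4485] v=[-2.9466]
Step 28: x=[7.3055] v=[-2.8594]
Step 29: x=[7.1676] v=[-2.7576]
Step 30: x=[7.0355] v=[-2.6417]
Step 31: x=[6.9099] v=[-2.5122]
Step 32: x=[6.7914] v=[-2.3699]
Step 33: x=[6.6806] v=[-2.2155]
Step 34: x=[6.5781] v=[-2.0497]
Step 35: x=[6.4844] v=[-1.8734]
Step 36: x=[6.4000] v=[-1.6875]
Step 37: x=[6.3254] v=[-1.4930]
Step 38: x=[6.2609] v=[-1.2908]
Step 39: x=[6.2068] v=[-1.0820]
Step 40: x=[6.1634] v=[-0.8677]
Step 41: x=[6.1310] v=[-0.6490]
Step 42: x=[6.1097] v=[-0.4269]
Step 43: x=[6.0996] v=[-0.2027]
Step 44: x=[6.1007] v=[0.0226]
First v>=0 after going negative at step 44, time=2.2000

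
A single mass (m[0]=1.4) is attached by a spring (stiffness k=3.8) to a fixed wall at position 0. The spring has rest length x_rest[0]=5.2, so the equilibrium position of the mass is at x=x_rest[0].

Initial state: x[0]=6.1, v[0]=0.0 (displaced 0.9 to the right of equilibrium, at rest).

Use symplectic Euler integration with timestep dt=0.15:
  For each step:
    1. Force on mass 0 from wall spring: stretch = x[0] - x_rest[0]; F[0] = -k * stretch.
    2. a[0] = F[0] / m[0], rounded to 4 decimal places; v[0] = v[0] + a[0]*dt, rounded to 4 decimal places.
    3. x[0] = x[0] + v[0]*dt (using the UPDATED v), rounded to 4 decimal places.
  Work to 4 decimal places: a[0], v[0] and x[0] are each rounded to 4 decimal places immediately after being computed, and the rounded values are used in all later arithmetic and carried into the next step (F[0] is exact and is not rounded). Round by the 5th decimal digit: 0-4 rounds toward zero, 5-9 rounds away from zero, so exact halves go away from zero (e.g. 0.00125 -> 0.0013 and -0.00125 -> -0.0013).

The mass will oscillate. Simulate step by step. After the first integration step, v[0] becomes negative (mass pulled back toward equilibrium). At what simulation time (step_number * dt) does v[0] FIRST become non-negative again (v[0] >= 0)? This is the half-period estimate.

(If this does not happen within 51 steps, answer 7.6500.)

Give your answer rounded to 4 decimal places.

Step 0: x=[6.1000] v=[0.0000]
Step 1: x=[6.0450] v=[-0.3664]
Step 2: x=[5.9384] v=[-0.7104]
Step 3: x=[5.7868] v=[-1.0110]
Step 4: x=[5.5993] v=[-1.2499]
Step 5: x=[5.3874] v=[-1.4125]
Step 6: x=[5.1641] v=[-1.4888]
Step 7: x=[4.9430] v=[-1.4742]
Step 8: x=[4.7376] v=[-1.3696]
Step 9: x=[4.5604] v=[-1.1813]
Step 10: x=[4.4223] v=[-0.9209]
Step 11: x=[4.3317] v=[-0.6043]
Step 12: x=[4.2941] v=[-0.2508]
Step 13: x=[4.3118] v=[0.1180]
First v>=0 after going negative at step 13, time=1.9500

Answer: 1.9500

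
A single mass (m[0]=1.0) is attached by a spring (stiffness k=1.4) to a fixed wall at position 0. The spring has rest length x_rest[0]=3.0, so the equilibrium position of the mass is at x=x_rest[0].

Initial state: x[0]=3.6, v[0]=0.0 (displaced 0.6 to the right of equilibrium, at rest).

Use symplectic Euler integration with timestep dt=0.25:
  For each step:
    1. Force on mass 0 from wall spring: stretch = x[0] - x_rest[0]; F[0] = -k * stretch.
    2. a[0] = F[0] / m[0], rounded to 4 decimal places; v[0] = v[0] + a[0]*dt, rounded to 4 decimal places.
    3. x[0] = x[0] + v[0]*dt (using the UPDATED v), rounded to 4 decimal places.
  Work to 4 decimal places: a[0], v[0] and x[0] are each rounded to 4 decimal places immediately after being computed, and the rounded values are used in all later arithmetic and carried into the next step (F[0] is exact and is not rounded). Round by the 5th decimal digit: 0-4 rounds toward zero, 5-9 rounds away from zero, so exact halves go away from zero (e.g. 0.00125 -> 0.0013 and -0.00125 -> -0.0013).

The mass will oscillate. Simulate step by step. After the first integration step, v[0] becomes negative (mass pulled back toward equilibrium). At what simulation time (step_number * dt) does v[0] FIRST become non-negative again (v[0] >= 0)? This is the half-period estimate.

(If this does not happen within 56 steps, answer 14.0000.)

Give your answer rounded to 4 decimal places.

Answer: 2.7500

Derivation:
Step 0: x=[3.6000] v=[0.0000]
Step 1: x=[3.5475] v=[-0.2100]
Step 2: x=[3.4471] v=[-0.4016]
Step 3: x=[3.3076] v=[-0.5581]
Step 4: x=[3.1412] v=[-0.6658]
Step 5: x=[2.9624] v=[-0.7152]
Step 6: x=[2.7869] v=[-0.7021]
Step 7: x=[2.6300] v=[-0.6275]
Step 8: x=[2.5055] v=[-0.4980]
Step 9: x=[2.4243] v=[-0.3249]
Step 10: x=[2.3935] v=[-0.1234]
Step 11: x=[2.4157] v=[0.0889]
First v>=0 after going negative at step 11, time=2.7500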